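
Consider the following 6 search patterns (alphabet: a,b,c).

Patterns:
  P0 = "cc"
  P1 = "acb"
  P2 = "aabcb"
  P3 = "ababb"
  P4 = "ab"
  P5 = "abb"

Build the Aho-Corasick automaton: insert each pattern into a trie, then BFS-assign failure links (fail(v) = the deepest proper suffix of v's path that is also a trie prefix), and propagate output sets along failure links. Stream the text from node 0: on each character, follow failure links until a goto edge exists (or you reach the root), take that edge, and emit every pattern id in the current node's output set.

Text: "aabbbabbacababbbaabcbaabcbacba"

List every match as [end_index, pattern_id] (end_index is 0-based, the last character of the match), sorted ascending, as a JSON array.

Build:
Trie nodes:
  0='ε' goto a→3 c→1
  1='c' goto c→2
  2='cc' goto ·  ←P0
  3='a' goto a→6 b→10 c→4
  4='ac' goto b→5
  5='acb' goto ·  ←P1
  6='aa' goto b→7
  7='aab' goto c→8
  8='aabc' goto b→9
  9='aabcb' goto ·  ←P2
  10='ab' goto a→11 b→14  ←P4
  11='aba' goto b→12
  12='abab' goto b→13
  13='ababb' goto ·  ←P3
  14='abb' goto ·  ←P5

Failure links (BFS by depth):
  fail(1) 'c': from fail(0)=0 chase 'c': 0 ⇒ 0;  out=∅∪out(0)=∅
  fail(3) 'a': from fail(0)=0 chase 'a': 0 ⇒ 0;  out=∅∪out(0)=∅
  fail(2) 'cc': from fail(1)=0 chase 'c': 0 ⇒ 1;  out={0}∪out(1)={0}
  fail(4) 'ac': from fail(3)=0 chase 'c': 0 ⇒ 1;  out=∅∪out(1)=∅
  fail(6) 'aa': from fail(3)=0 chase 'a': 0 ⇒ 3;  out=∅∪out(3)=∅
  fail(10) 'ab': from fail(3)=0 chase 'b': 0 ⇒ 0;  out={4}∪out(0)={4}
  fail(5) 'acb': from fail(4)=1 chase 'b': 1→0 ⇒ 0;  out={1}∪out(0)={1}
  fail(7) 'aab': from fail(6)=3 chase 'b': 3 ⇒ 10;  out=∅∪out(10)={4}
  fail(11) 'aba': from fail(10)=0 chase 'a': 0 ⇒ 3;  out=∅∪out(3)=∅
  fail(14) 'abb': from fail(10)=0 chase 'b': 0 ⇒ 0;  out={5}∪out(0)={5}
  fail(8) 'aabc': from fail(7)=10 chase 'c': 10→0 ⇒ 1;  out=∅∪out(1)=∅
  fail(12) 'abab': from fail(11)=3 chase 'b': 3 ⇒ 10;  out=∅∪out(10)={4}
  fail(9) 'aabcb': from fail(8)=1 chase 'b': 1→0 ⇒ 0;  out={2}∪out(0)={2}
  fail(13) 'ababb': from fail(12)=10 chase 'b': 10 ⇒ 14;  out={3}∪out(14)={3,5}

Run:
pos 0 'a': at 3
pos 1 'a': at 6
pos 2 'b': at 7  emit P4@[1:2]
pos 3 'b': at 14 (fail-walked)  emit P5@[1:3]
pos 4 'b': at 0 (fail-walked)
pos 5 'a': at 3
pos 6 'b': at 10  emit P4@[5:6]
pos 7 'b': at 14  emit P5@[5:7]
pos 8 'a': at 3 (fail-walked)
pos 9 'c': at 4
pos 10 'a': at 3 (fail-walked)
pos 11 'b': at 10  emit P4@[10:11]
pos 12 'a': at 11
pos 13 'b': at 12  emit P4@[12:13]
pos 14 'b': at 13  emit P3@[10:14],P5@[12:14]
pos 15 'b': at 0 (fail-walked)
pos 16 'a': at 3
pos 17 'a': at 6
pos 18 'b': at 7  emit P4@[17:18]
pos 19 'c': at 8
pos 20 'b': at 9  emit P2@[16:20]
pos 21 'a': at 3 (fail-walked)
pos 22 'a': at 6
pos 23 'b': at 7  emit P4@[22:23]
pos 24 'c': at 8
pos 25 'b': at 9  emit P2@[21:25]
pos 26 'a': at 3 (fail-walked)
pos 27 'c': at 4
pos 28 'b': at 5  emit P1@[26:28]
pos 29 'a': at 3 (fail-walked)

Matches: [[2,4],[3,5],[6,4],[7,5],[11,4],[13,4],[14,3],[14,5],[18,4],[20,2],[23,4],[25,2],[28,1]]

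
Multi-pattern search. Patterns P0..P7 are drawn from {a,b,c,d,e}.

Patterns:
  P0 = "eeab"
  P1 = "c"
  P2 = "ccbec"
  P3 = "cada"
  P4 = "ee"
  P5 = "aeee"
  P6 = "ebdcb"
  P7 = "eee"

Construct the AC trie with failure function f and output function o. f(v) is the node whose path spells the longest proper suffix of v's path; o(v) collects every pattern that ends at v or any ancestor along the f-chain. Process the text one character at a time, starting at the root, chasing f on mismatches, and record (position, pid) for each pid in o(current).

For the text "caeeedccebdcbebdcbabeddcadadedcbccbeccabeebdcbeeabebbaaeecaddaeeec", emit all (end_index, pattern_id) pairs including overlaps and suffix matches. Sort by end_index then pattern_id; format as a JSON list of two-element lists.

Build automaton:
Trie nodes:
  0='ε' goto a→13 c→5 e→1
  1='e' goto b→17 e→2
  2='ee' goto a→3 e→21  [P4 ends]
  3='eea' goto b→4
  4='eeab' goto ·  [P0 ends]
  5='c' goto a→10 c→6  [P1 ends]
  6='cc' goto b→7
  7='ccb' goto e→8
  8='ccbe' goto c→9
  9='ccbec' goto ·  [P2 ends]
  10='ca' goto d→11
  11='cad' goto a→12
  12='cada' goto ·  [P3 ends]
  13='a' goto e→14
  14='ae' goto e→15
  15='aee' goto e→16
  16='aeee' goto ·  [P5 ends]
  17='eb' goto d→18
  18='ebd' goto c→19
  19='ebdc' goto b→20
  20='ebdcb' goto ·  [P6 ends]
  21='eee' goto ·  [P7 ends]

BFS fail/out derivation:
  fail(1) 'e': from fail(0)=0 chase 'e': 0 ⇒ 0;  out=∅∪out(0)=∅
  fail(5) 'c': from fail(0)=0 chase 'c': 0 ⇒ 0;  out={1}∪out(0)={1}
  fail(13) 'a': from fail(0)=0 chase 'a': 0 ⇒ 0;  out=∅∪out(0)=∅
  fail(2) 'ee': from fail(1)=0 chase 'e': 0 ⇒ 1;  out={4}∪out(1)={4}
  fail(6) 'cc': from fail(5)=0 chase 'c': 0 ⇒ 5;  out=∅∪out(5)={1}
  fail(10) 'ca': from fail(5)=0 chase 'a': 0 ⇒ 13;  out=∅∪out(13)=∅
  fail(14) 'ae': from fail(13)=0 chase 'e': 0 ⇒ 1;  out=∅∪out(1)=∅
  fail(17) 'eb': from fail(1)=0 chase 'b': 0 ⇒ 0;  out=∅∪out(0)=∅
  fail(3) 'eea': from fail(2)=1 chase 'a': 1→0 ⇒ 13;  out=∅∪out(13)=∅
  fail(7) 'ccb': from fail(6)=5 chase 'b': 5→0 ⇒ 0;  out=∅∪out(0)=∅
  fail(11) 'cad': from fail(10)=13 chase 'd': 13→0 ⇒ 0;  out=∅∪out(0)=∅
  fail(15) 'aee': from fail(14)=1 chase 'e': 1 ⇒ 2;  out=∅∪out(2)={4}
  fail(18) 'ebd': from fail(17)=0 chase 'd': 0 ⇒ 0;  out=∅∪out(0)=∅
  fail(21) 'eee': from fail(2)=1 chase 'e': 1 ⇒ 2;  out={7}∪out(2)={4,7}
  fail(4) 'eeab': from fail(3)=13 chase 'b': 13→0 ⇒ 0;  out={0}∪out(0)={0}
  fail(8) 'ccbe': from fail(7)=0 chase 'e': 0 ⇒ 1;  out=∅∪out(1)=∅
  fail(12) 'cada': from fail(11)=0 chase 'a': 0 ⇒ 13;  out={3}∪out(13)={3}
  fail(16) 'aeee': from fail(15)=2 chase 'e': 2 ⇒ 21;  out={5}∪out(21)={4,5,7}
  fail(19) 'ebdc': from fail(18)=0 chase 'c': 0 ⇒ 5;  out=∅∪out(5)={1}
  fail(9) 'ccbec': from fail(8)=1 chase 'c': 1→0 ⇒ 5;  out={2}∪out(5)={1,2}
  fail(20) 'ebdcb': from fail(19)=5 chase 'b': 5→0 ⇒ 0;  out={6}∪out(0)={6}

Run:
i=0 'c': node 0→5  ** P1@[0:0]
i=1 'a': node 5→10
i=2 'e': node 10→14 ·f
i=3 'e': node 14→15  ** P4@[2:3]
i=4 'e': node 15→16  ** P4@[3:4],P5@[1:4],P7@[2:4]
i=5 'd': node 16→0 ·f
i=6 'c': node 0→5  ** P1@[6:6]
i=7 'c': node 5→6  ** P1@[7:7]
i=8 'e': node 6→1 ·f
i=9 'b': node 1→17
i=10 'd': node 17→18
i=11 'c': node 18→19  ** P1@[11:11]
i=12 'b': node 19→20  ** P6@[8:12]
i=13 'e': node 20→1 ·f
i=14 'b': node 1→17
i=15 'd': node 17→18
i=16 'c': node 18→19  ** P1@[16:16]
i=17 'b': node 19→20  ** P6@[13:17]
i=18 'a': node 20→13 ·f
i=19 'b': node 13→0 ·f
i=20 'e': node 0→1
i=21 'd': node 1→0 ·f
i=22 'd': node 0→0
i=23 'c': node 0→5  ** P1@[23:23]
i=24 'a': node 5→10
i=25 'd': node 10→11
i=26 'a': node 11→12  ** P3@[23:26]
i=27 'd': node 12→0 ·f
i=28 'e': node 0→1
i=29 'd': node 1→0 ·f
i=30 'c': node 0→5  ** P1@[30:30]
i=31 'b': node 5→0 ·f
i=32 'c': node 0→5  ** P1@[32:32]
i=33 'c': node 5→6  ** P1@[33:33]
i=34 'b': node 6→7
i=35 'e': node 7→8
i=36 'c': node 8→9  ** P1@[36:36],P2@[32:36]
i=37 'c': node 9→6 ·f  ** P1@[37:37]
i=38 'a': node 6→10 ·f
i=39 'b': node 10→0 ·f
i=40 'e': node 0→1
i=41 'e': node 1→2  ** P4@[40:41]
i=42 'b': node 2→17 ·f
i=43 'd': node 17→18
i=44 'c': node 18→19  ** P1@[44:44]
i=45 'b': node 19→20  ** P6@[41:45]
i=46 'e': node 20→1 ·f
i=47 'e': node 1→2  ** P4@[46:47]
i=48 'a': node 2→3
i=49 'b': node 3→4  ** P0@[46:49]
i=50 'e': node 4→1 ·f
i=51 'b': node 1→17
i=52 'b': node 17→0 ·f
i=53 'a': node 0→13
i=54 'a': node 13→13 ·f
i=55 'e': node 13→14
i=56 'e': node 14→15  ** P4@[55:56]
i=57 'c': node 15→5 ·f  ** P1@[57:57]
i=58 'a': node 5→10
i=59 'd': node 10→11
i=60 'd': node 11→0 ·f
i=61 'a': node 0→13
i=62 'e': node 13→14
i=63 'e': node 14→15  ** P4@[62:63]
i=64 'e': node 15→16  ** P4@[63:64],P5@[61:64],P7@[62:64]
i=65 'c': node 16→5 ·f  ** P1@[65:65]

Result: [[0,1],[3,4],[4,4],[4,5],[4,7],[6,1],[7,1],[11,1],[12,6],[16,1],[17,6],[23,1],[26,3],[30,1],[32,1],[33,1],[36,1],[36,2],[37,1],[41,4],[44,1],[45,6],[47,4],[49,0],[56,4],[57,1],[63,4],[64,4],[64,5],[64,7],[65,1]]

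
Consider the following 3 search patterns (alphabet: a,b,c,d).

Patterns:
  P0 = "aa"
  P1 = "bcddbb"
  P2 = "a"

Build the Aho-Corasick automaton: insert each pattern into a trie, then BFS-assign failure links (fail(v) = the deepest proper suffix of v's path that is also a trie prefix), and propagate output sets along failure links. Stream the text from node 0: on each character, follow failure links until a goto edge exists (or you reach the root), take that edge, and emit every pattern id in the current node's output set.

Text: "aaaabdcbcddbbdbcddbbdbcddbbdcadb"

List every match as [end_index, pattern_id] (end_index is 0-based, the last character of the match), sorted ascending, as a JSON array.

Build:
Trie (insert patterns):
  n0 'ε': a→1 b→3
  n1 'a': a→2  [P2 ends]
  n2 'aa': ·  [P0 ends]
  n3 'b': c→4
  n4 'bc': d→5
  n5 'bcd': d→6
  n6 'bcdd': b→7
  n7 'bcddb': b→8
  n8 'bcddbb': ·  [P1 ends]

BFS fail/out derivation:
  fail(1) 'a': from fail(0)=0 chase 'a': 0 ⇒ 0;  out={2}∪out(0)={2}
  fail(3) 'b': from fail(0)=0 chase 'b': 0 ⇒ 0;  out=∅∪out(0)=∅
  fail(2) 'aa': from fail(1)=0 chase 'a': 0 ⇒ 1;  out={0}∪out(1)={0,2}
  fail(4) 'bc': from fail(3)=0 chase 'c': 0 ⇒ 0;  out=∅∪out(0)=∅
  fail(5) 'bcd': from fail(4)=0 chase 'd': 0 ⇒ 0;  out=∅∪out(0)=∅
  fail(6) 'bcdd': from fail(5)=0 chase 'd': 0 ⇒ 0;  out=∅∪out(0)=∅
  fail(7) 'bcddb': from fail(6)=0 chase 'b': 0 ⇒ 3;  out=∅∪out(3)=∅
  fail(8) 'bcddbb': from fail(7)=3 chase 'b': 3→0 ⇒ 3;  out={1}∪out(3)={1}

Scan:
[0] read 'a'  n0⇒n1  → match P2@[0:0]
[1] read 'a'  n1⇒n2  → match P0@[0:1],P2@[1:1]
[2] read 'a'  n2⇒n2 (fail-walked)  → match P0@[1:2],P2@[2:2]
[3] read 'a'  n2⇒n2 (fail-walked)  → match P0@[2:3],P2@[3:3]
[4] read 'b'  n2⇒n3 (fail-walked)
[5] read 'd'  n3⇒n0 (fail-walked)
[6] read 'c'  n0⇒n0
[7] read 'b'  n0⇒n3
[8] read 'c'  n3⇒n4
[9] read 'd'  n4⇒n5
[10] read 'd'  n5⇒n6
[11] read 'b'  n6⇒n7
[12] read 'b'  n7⇒n8  → match P1@[7:12]
[13] read 'd'  n8⇒n0 (fail-walked)
[14] read 'b'  n0⇒n3
[15] read 'c'  n3⇒n4
[16] read 'd'  n4⇒n5
[17] read 'd'  n5⇒n6
[18] read 'b'  n6⇒n7
[19] read 'b'  n7⇒n8  → match P1@[14:19]
[20] read 'd'  n8⇒n0 (fail-walked)
[21] read 'b'  n0⇒n3
[22] read 'c'  n3⇒n4
[23] read 'd'  n4⇒n5
[24] read 'd'  n5⇒n6
[25] read 'b'  n6⇒n7
[26] read 'b'  n7⇒n8  → match P1@[21:26]
[27] read 'd'  n8⇒n0 (fail-walked)
[28] read 'c'  n0⇒n0
[29] read 'a'  n0⇒n1  → match P2@[29:29]
[30] read 'd'  n1⇒n0 (fail-walked)
[31] read 'b'  n0⇒n3

All matches (sorted): [[0,2],[1,0],[1,2],[2,0],[2,2],[3,0],[3,2],[12,1],[19,1],[26,1],[29,2]]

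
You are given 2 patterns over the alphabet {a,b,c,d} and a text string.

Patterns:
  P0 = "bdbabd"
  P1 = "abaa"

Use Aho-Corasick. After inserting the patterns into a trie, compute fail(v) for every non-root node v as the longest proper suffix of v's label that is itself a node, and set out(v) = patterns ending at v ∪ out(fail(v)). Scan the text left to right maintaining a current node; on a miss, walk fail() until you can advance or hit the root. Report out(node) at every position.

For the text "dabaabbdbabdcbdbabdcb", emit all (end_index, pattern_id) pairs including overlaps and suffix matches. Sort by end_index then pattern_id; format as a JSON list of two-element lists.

Build automaton:
Trie (insert patterns):
  n0 'ε': a→7 b→1
  n1 'b': d→2
  n2 'bd': b→3
  n3 'bdb': a→4
  n4 'bdba': b→5
  n5 'bdbab': d→6
  n6 'bdbabd': ·  [P0 ends]
  n7 'a': b→8
  n8 'ab': a→9
  n9 'aba': a→10
  n10 'abaa': ·  [P1 ends]

BFS fail/out derivation:
  fail(1) 'b': from fail(0)=0 chase 'b': 0 ⇒ 0;  out=∅∪out(0)=∅
  fail(7) 'a': from fail(0)=0 chase 'a': 0 ⇒ 0;  out=∅∪out(0)=∅
  fail(2) 'bd': from fail(1)=0 chase 'd': 0 ⇒ 0;  out=∅∪out(0)=∅
  fail(8) 'ab': from fail(7)=0 chase 'b': 0 ⇒ 1;  out=∅∪out(1)=∅
  fail(3) 'bdb': from fail(2)=0 chase 'b': 0 ⇒ 1;  out=∅∪out(1)=∅
  fail(9) 'aba': from fail(8)=1 chase 'a': 1→0 ⇒ 7;  out=∅∪out(7)=∅
  fail(4) 'bdba': from fail(3)=1 chase 'a': 1→0 ⇒ 7;  out=∅∪out(7)=∅
  fail(10) 'abaa': from fail(9)=7 chase 'a': 7→0 ⇒ 7;  out={1}∪out(7)={1}
  fail(5) 'bdbab': from fail(4)=7 chase 'b': 7 ⇒ 8;  out=∅∪out(8)=∅
  fail(6) 'bdbabd': from fail(5)=8 chase 'd': 8→1 ⇒ 2;  out={0}∪out(2)={0}

Text stream:
[0] read 'd'  n0⇒n0
[1] read 'a'  n0⇒n7
[2] read 'b'  n7⇒n8
[3] read 'a'  n8⇒n9
[4] read 'a'  n9⇒n10  emit P1@[1:4]
[5] read 'b'  n10⇒n8 (fail-walked)
[6] read 'b'  n8⇒n1 (fail-walked)
[7] read 'd'  n1⇒n2
[8] read 'b'  n2⇒n3
[9] read 'a'  n3⇒n4
[10] read 'b'  n4⇒n5
[11] read 'd'  n5⇒n6  emit P0@[6:11]
[12] read 'c'  n6⇒n0 (fail-walked)
[13] read 'b'  n0⇒n1
[14] read 'd'  n1⇒n2
[15] read 'b'  n2⇒n3
[16] read 'a'  n3⇒n4
[17] read 'b'  n4⇒n5
[18] read 'd'  n5⇒n6  emit P0@[13:18]
[19] read 'c'  n6⇒n0 (fail-walked)
[20] read 'b'  n0⇒n1

Matches: [[4,1],[11,0],[18,0]]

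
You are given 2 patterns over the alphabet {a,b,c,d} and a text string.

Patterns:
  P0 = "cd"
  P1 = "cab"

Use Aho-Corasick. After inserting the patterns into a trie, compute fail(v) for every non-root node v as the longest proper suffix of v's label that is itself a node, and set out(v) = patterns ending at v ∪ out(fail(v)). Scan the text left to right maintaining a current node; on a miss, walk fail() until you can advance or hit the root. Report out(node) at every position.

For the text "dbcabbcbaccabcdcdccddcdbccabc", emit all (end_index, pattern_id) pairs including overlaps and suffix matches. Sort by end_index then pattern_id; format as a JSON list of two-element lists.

Construct AC machine:
Trie nodes:
  n0 'ε': c→1
  n1 'c': a→3 d→2
  n2 'cd': ·  [P0 ends]
  n3 'ca': b→4
  n4 'cab': ·  [P1 ends]

Failure links (BFS by depth):
  fail(1) 'c': from fail(0)=0 chase 'c': 0 ⇒ 0;  out=∅∪out(0)=∅
  fail(2) 'cd': from fail(1)=0 chase 'd': 0 ⇒ 0;  out={0}∪out(0)={0}
  fail(3) 'ca': from fail(1)=0 chase 'a': 0 ⇒ 0;  out=∅∪out(0)=∅
  fail(4) 'cab': from fail(3)=0 chase 'b': 0 ⇒ 0;  out={1}∪out(0)={1}

Text stream:
i=0 'd': node 0→0
i=1 'b': node 0→0
i=2 'c': node 0→1
i=3 'a': node 1→3
i=4 'b': node 3→4  → match P1@[2:4]
i=5 'b': node 4→0 (via fail)
i=6 'c': node 0→1
i=7 'b': node 1→0 (via fail)
i=8 'a': node 0→0
i=9 'c': node 0→1
i=10 'c': node 1→1 (via fail)
i=11 'a': node 1→3
i=12 'b': node 3→4  → match P1@[10:12]
i=13 'c': node 4→1 (via fail)
i=14 'd': node 1→2  → match P0@[13:14]
i=15 'c': node 2→1 (via fail)
i=16 'd': node 1→2  → match P0@[15:16]
i=17 'c': node 2→1 (via fail)
i=18 'c': node 1→1 (via fail)
i=19 'd': node 1→2  → match P0@[18:19]
i=20 'd': node 2→0 (via fail)
i=21 'c': node 0→1
i=22 'd': node 1→2  → match P0@[21:22]
i=23 'b': node 2→0 (via fail)
i=24 'c': node 0→1
i=25 'c': node 1→1 (via fail)
i=26 'a': node 1→3
i=27 'b': node 3→4  → match P1@[25:27]
i=28 'c': node 4→1 (via fail)

Matches: [[4,1],[12,1],[14,0],[16,0],[19,0],[22,0],[27,1]]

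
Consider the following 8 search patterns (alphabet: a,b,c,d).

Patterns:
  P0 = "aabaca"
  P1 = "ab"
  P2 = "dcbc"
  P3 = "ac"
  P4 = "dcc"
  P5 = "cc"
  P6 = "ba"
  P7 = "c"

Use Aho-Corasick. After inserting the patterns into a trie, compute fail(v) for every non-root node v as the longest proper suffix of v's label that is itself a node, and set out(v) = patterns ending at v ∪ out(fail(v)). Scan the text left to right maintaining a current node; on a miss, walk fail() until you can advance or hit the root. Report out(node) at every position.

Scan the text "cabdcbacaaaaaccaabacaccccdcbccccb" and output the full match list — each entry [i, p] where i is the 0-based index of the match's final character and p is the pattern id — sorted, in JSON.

Build automaton:
Trie nodes:
  0='ε' goto a→1 b→16 c→14 d→8
  1='a' goto a→2 b→7 c→12
  2='aa' goto b→3
  3='aab' goto a→4
  4='aaba' goto c→5
  5='aabac' goto a→6
  6='aabaca' goto ·  [P0 ends]
  7='ab' goto ·  [P1 ends]
  8='d' goto c→9
  9='dc' goto b→10 c→13
  10='dcb' goto c→11
  11='dcbc' goto ·  [P2 ends]
  12='ac' goto ·  [P3 ends]
  13='dcc' goto ·  [P4 ends]
  14='c' goto c→15  [P7 ends]
  15='cc' goto ·  [P5 ends]
  16='b' goto a→17
  17='ba' goto ·  [P6 ends]

BFS fail/out derivation:
  fail(1) 'a': from fail(0)=0 chase 'a': 0 ⇒ 0;  out=∅∪out(0)=∅
  fail(8) 'd': from fail(0)=0 chase 'd': 0 ⇒ 0;  out=∅∪out(0)=∅
  fail(14) 'c': from fail(0)=0 chase 'c': 0 ⇒ 0;  out={7}∪out(0)={7}
  fail(16) 'b': from fail(0)=0 chase 'b': 0 ⇒ 0;  out=∅∪out(0)=∅
  fail(2) 'aa': from fail(1)=0 chase 'a': 0 ⇒ 1;  out=∅∪out(1)=∅
  fail(7) 'ab': from fail(1)=0 chase 'b': 0 ⇒ 16;  out={1}∪out(16)={1}
  fail(9) 'dc': from fail(8)=0 chase 'c': 0 ⇒ 14;  out=∅∪out(14)={7}
  fail(12) 'ac': from fail(1)=0 chase 'c': 0 ⇒ 14;  out={3}∪out(14)={3,7}
  fail(15) 'cc': from fail(14)=0 chase 'c': 0 ⇒ 14;  out={5}∪out(14)={5,7}
  fail(17) 'ba': from fail(16)=0 chase 'a': 0 ⇒ 1;  out={6}∪out(1)={6}
  fail(3) 'aab': from fail(2)=1 chase 'b': 1 ⇒ 7;  out=∅∪out(7)={1}
  fail(10) 'dcb': from fail(9)=14 chase 'b': 14→0 ⇒ 16;  out=∅∪out(16)=∅
  fail(13) 'dcc': from fail(9)=14 chase 'c': 14 ⇒ 15;  out={4}∪out(15)={4,5,7}
  fail(4) 'aaba': from fail(3)=7 chase 'a': 7→16 ⇒ 17;  out=∅∪out(17)={6}
  fail(11) 'dcbc': from fail(10)=16 chase 'c': 16→0 ⇒ 14;  out={2}∪out(14)={2,7}
  fail(5) 'aabac': from fail(4)=17 chase 'c': 17→1 ⇒ 12;  out=∅∪out(12)={3,7}
  fail(6) 'aabaca': from fail(5)=12 chase 'a': 12→14→0 ⇒ 1;  out={0}∪out(1)={0}

Scan:
pos 0 'c': at 14  emit P7@[0:0]
pos 1 'a': at 1 (via fail)
pos 2 'b': at 7  emit P1@[1:2]
pos 3 'd': at 8 (via fail)
pos 4 'c': at 9  emit P7@[4:4]
pos 5 'b': at 10
pos 6 'a': at 17 (via fail)  emit P6@[5:6]
pos 7 'c': at 12 (via fail)  emit P3@[6:7],P7@[7:7]
pos 8 'a': at 1 (via fail)
pos 9 'a': at 2
pos 10 'a': at 2 (via fail)
pos 11 'a': at 2 (via fail)
pos 12 'a': at 2 (via fail)
pos 13 'c': at 12 (via fail)  emit P3@[12:13],P7@[13:13]
pos 14 'c': at 15 (via fail)  emit P5@[13:14],P7@[14:14]
pos 15 'a': at 1 (via fail)
pos 16 'a': at 2
pos 17 'b': at 3  emit P1@[16:17]
pos 18 'a': at 4  emit P6@[17:18]
pos 19 'c': at 5  emit P3@[18:19],P7@[19:19]
pos 20 'a': at 6  emit P0@[15:20]
pos 21 'c': at 12 (via fail)  emit P3@[20:21],P7@[21:21]
pos 22 'c': at 15 (via fail)  emit P5@[21:22],P7@[22:22]
pos 23 'c': at 15 (via fail)  emit P5@[22:23],P7@[23:23]
pos 24 'c': at 15 (via fail)  emit P5@[23:24],P7@[24:24]
pos 25 'd': at 8 (via fail)
pos 26 'c': at 9  emit P7@[26:26]
pos 27 'b': at 10
pos 28 'c': at 11  emit P2@[25:28],P7@[28:28]
pos 29 'c': at 15 (via fail)  emit P5@[28:29],P7@[29:29]
pos 30 'c': at 15 (via fail)  emit P5@[29:30],P7@[30:30]
pos 31 'c': at 15 (via fail)  emit P5@[30:31],P7@[31:31]
pos 32 'b': at 16 (via fail)

Result: [[0,7],[2,1],[4,7],[6,6],[7,3],[7,7],[13,3],[13,7],[14,5],[14,7],[17,1],[18,6],[19,3],[19,7],[20,0],[21,3],[21,7],[22,5],[22,7],[23,5],[23,7],[24,5],[24,7],[26,7],[28,2],[28,7],[29,5],[29,7],[30,5],[30,7],[31,5],[31,7]]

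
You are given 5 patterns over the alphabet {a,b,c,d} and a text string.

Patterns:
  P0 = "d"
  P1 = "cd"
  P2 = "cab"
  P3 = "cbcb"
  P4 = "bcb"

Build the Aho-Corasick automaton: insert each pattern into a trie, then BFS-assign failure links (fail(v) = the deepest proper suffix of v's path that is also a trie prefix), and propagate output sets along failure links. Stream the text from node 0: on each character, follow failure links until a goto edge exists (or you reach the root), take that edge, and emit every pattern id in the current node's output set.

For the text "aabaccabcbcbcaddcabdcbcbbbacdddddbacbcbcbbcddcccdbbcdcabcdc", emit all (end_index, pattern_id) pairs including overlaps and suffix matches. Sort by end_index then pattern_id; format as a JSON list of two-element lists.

Build automaton:
Trie nodes:
  n0 'ε': b→9 c→2 d→1
  n1 'd': ·  [P0 ends]
  n2 'c': a→4 b→6 d→3
  n3 'cd': ·  [P1 ends]
  n4 'ca': b→5
  n5 'cab': ·  [P2 ends]
  n6 'cb': c→7
  n7 'cbc': b→8
  n8 'cbcb': ·  [P3 ends]
  n9 'b': c→10
  n10 'bc': b→11
  n11 'bcb': ·  [P4 ends]

Failure links (BFS by depth):
  fail(1) 'd': from fail(0)=0 chase 'd': 0 ⇒ 0;  out={0}∪out(0)={0}
  fail(2) 'c': from fail(0)=0 chase 'c': 0 ⇒ 0;  out=∅∪out(0)=∅
  fail(9) 'b': from fail(0)=0 chase 'b': 0 ⇒ 0;  out=∅∪out(0)=∅
  fail(3) 'cd': from fail(2)=0 chase 'd': 0 ⇒ 1;  out={1}∪out(1)={0,1}
  fail(4) 'ca': from fail(2)=0 chase 'a': 0 ⇒ 0;  out=∅∪out(0)=∅
  fail(6) 'cb': from fail(2)=0 chase 'b': 0 ⇒ 9;  out=∅∪out(9)=∅
  fail(10) 'bc': from fail(9)=0 chase 'c': 0 ⇒ 2;  out=∅∪out(2)=∅
  fail(5) 'cab': from fail(4)=0 chase 'b': 0 ⇒ 9;  out={2}∪out(9)={2}
  fail(7) 'cbc': from fail(6)=9 chase 'c': 9 ⇒ 10;  out=∅∪out(10)=∅
  fail(11) 'bcb': from fail(10)=2 chase 'b': 2 ⇒ 6;  out={4}∪out(6)={4}
  fail(8) 'cbcb': from fail(7)=10 chase 'b': 10 ⇒ 11;  out={3}∪out(11)={3,4}

Scan:
[0] read 'a'  n0⇒n0
[1] read 'a'  n0⇒n0
[2] read 'b'  n0⇒n9
[3] read 'a'  n9⇒n0 ·f
[4] read 'c'  n0⇒n2
[5] read 'c'  n2⇒n2 ·f
[6] read 'a'  n2⇒n4
[7] read 'b'  n4⇒n5  emit P2@[5:7]
[8] read 'c'  n5⇒n10 ·f
[9] read 'b'  n10⇒n11  emit P4@[7:9]
[10] read 'c'  n11⇒n7 ·f
[11] read 'b'  n7⇒n8  emit P3@[8:11],P4@[9:11]
[12] read 'c'  n8⇒n7 ·f
[13] read 'a'  n7⇒n4 ·f
[14] read 'd'  n4⇒n1 ·f  emit P0@[14:14]
[15] read 'd'  n1⇒n1 ·f  emit P0@[15:15]
[16] read 'c'  n1⇒n2 ·f
[17] read 'a'  n2⇒n4
[18] read 'b'  n4⇒n5  emit P2@[16:18]
[19] read 'd'  n5⇒n1 ·f  emit P0@[19:19]
[20] read 'c'  n1⇒n2 ·f
[21] read 'b'  n2⇒n6
[22] read 'c'  n6⇒n7
[23] read 'b'  n7⇒n8  emit P3@[20:23],P4@[21:23]
[24] read 'b'  n8⇒n9 ·f
[25] read 'b'  n9⇒n9 ·f
[26] read 'a'  n9⇒n0 ·f
[27] read 'c'  n0⇒n2
[28] read 'd'  n2⇒n3  emit P0@[28:28],P1@[27:28]
[29] read 'd'  n3⇒n1 ·f  emit P0@[29:29]
[30] read 'd'  n1⇒n1 ·f  emit P0@[30:30]
[31] read 'd'  n1⇒n1 ·f  emit P0@[31:31]
[32] read 'd'  n1⇒n1 ·f  emit P0@[32:32]
[33] read 'b'  n1⇒n9 ·f
[34] read 'a'  n9⇒n0 ·f
[35] read 'c'  n0⇒n2
[36] read 'b'  n2⇒n6
[37] read 'c'  n6⇒n7
[38] read 'b'  n7⇒n8  emit P3@[35:38],P4@[36:38]
[39] read 'c'  n8⇒n7 ·f
[40] read 'b'  n7⇒n8  emit P3@[37:40],P4@[38:40]
[41] read 'b'  n8⇒n9 ·f
[42] read 'c'  n9⇒n10
[43] read 'd'  n10⇒n3 ·f  emit P0@[43:43],P1@[42:43]
[44] read 'd'  n3⇒n1 ·f  emit P0@[44:44]
[45] read 'c'  n1⇒n2 ·f
[46] read 'c'  n2⇒n2 ·f
[47] read 'c'  n2⇒n2 ·f
[48] read 'd'  n2⇒n3  emit P0@[48:48],P1@[47:48]
[49] read 'b'  n3⇒n9 ·f
[50] read 'b'  n9⇒n9 ·f
[51] read 'c'  n9⇒n10
[52] read 'd'  n10⇒n3 ·f  emit P0@[52:52],P1@[51:52]
[53] read 'c'  n3⇒n2 ·f
[54] read 'a'  n2⇒n4
[55] read 'b'  n4⇒n5  emit P2@[53:55]
[56] read 'c'  n5⇒n10 ·f
[57] read 'd'  n10⇒n3 ·f  emit P0@[57:57],P1@[56:57]
[58] read 'c'  n3⇒n2 ·f

Result: [[7,2],[9,4],[11,3],[11,4],[14,0],[15,0],[18,2],[19,0],[23,3],[23,4],[28,0],[28,1],[29,0],[30,0],[31,0],[32,0],[38,3],[38,4],[40,3],[40,4],[43,0],[43,1],[44,0],[48,0],[48,1],[52,0],[52,1],[55,2],[57,0],[57,1]]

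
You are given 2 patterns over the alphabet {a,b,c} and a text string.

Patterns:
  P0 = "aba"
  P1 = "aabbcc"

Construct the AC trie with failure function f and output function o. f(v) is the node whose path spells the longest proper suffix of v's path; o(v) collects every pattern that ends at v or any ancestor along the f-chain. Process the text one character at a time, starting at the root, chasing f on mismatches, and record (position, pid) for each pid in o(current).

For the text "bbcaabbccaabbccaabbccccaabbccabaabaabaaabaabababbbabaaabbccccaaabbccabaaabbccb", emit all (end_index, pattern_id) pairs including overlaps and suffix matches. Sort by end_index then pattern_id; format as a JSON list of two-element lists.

Construct AC machine:
Trie nodes:
  n0 'ε': a→1
  n1 'a': a→4 b→2
  n2 'ab': a→3
  n3 'aba': ·  [P0 ends]
  n4 'aa': b→5
  n5 'aab': b→6
  n6 'aabb': c→7
  n7 'aabbc': c→8
  n8 'aabbcc': ·  [P1 ends]

BFS fail/out derivation:
  fail(1) 'a': from fail(0)=0 chase 'a': 0 ⇒ 0;  out=∅∪out(0)=∅
  fail(2) 'ab': from fail(1)=0 chase 'b': 0 ⇒ 0;  out=∅∪out(0)=∅
  fail(4) 'aa': from fail(1)=0 chase 'a': 0 ⇒ 1;  out=∅∪out(1)=∅
  fail(3) 'aba': from fail(2)=0 chase 'a': 0 ⇒ 1;  out={0}∪out(1)={0}
  fail(5) 'aab': from fail(4)=1 chase 'b': 1 ⇒ 2;  out=∅∪out(2)=∅
  fail(6) 'aabb': from fail(5)=2 chase 'b': 2→0 ⇒ 0;  out=∅∪out(0)=∅
  fail(7) 'aabbc': from fail(6)=0 chase 'c': 0 ⇒ 0;  out=∅∪out(0)=∅
  fail(8) 'aabbcc': from fail(7)=0 chase 'c': 0 ⇒ 0;  out={1}∪out(0)={1}

Run:
i=0 'b': node 0→0
i=1 'b': node 0→0
i=2 'c': node 0→0
i=3 'a': node 0→1
i=4 'a': node 1→4
i=5 'b': node 4→5
i=6 'b': node 5→6
i=7 'c': node 6→7
i=8 'c': node 7→8  → match P1@[3:8]
i=9 'a': node 8→1 (fail-walked)
i=10 'a': node 1→4
i=11 'b': node 4→5
i=12 'b': node 5→6
i=13 'c': node 6→7
i=14 'c': node 7→8  → match P1@[9:14]
i=15 'a': node 8→1 (fail-walked)
i=16 'a': node 1→4
i=17 'b': node 4→5
i=18 'b': node 5→6
i=19 'c': node 6→7
i=20 'c': node 7→8  → match P1@[15:20]
i=21 'c': node 8→0 (fail-walked)
i=22 'c': node 0→0
i=23 'a': node 0→1
i=24 'a': node 1→4
i=25 'b': node 4→5
i=26 'b': node 5→6
i=27 'c': node 6→7
i=28 'c': node 7→8  → match P1@[23:28]
i=29 'a': node 8→1 (fail-walked)
i=30 'b': node 1→2
i=31 'a': node 2→3  → match P0@[29:31]
i=32 'a': node 3→4 (fail-walked)
i=33 'b': node 4→5
i=34 'a': node 5→3 (fail-walked)  → match P0@[32:34]
i=35 'a': node 3→4 (fail-walked)
i=36 'b': node 4→5
i=37 'a': node 5→3 (fail-walked)  → match P0@[35:37]
i=38 'a': node 3→4 (fail-walked)
i=39 'a': node 4→4 (fail-walked)
i=40 'b': node 4→5
i=41 'a': node 5→3 (fail-walked)  → match P0@[39:41]
i=42 'a': node 3→4 (fail-walked)
i=43 'b': node 4→5
i=44 'a': node 5→3 (fail-walked)  → match P0@[42:44]
i=45 'b': node 3→2 (fail-walked)
i=46 'a': node 2→3  → match P0@[44:46]
i=47 'b': node 3→2 (fail-walked)
i=48 'b': node 2→0 (fail-walked)
i=49 'b': node 0→0
i=50 'a': node 0→1
i=51 'b': node 1→2
i=52 'a': node 2→3  → match P0@[50:52]
i=53 'a': node 3→4 (fail-walked)
i=54 'a': node 4→4 (fail-walked)
i=55 'b': node 4→5
i=56 'b': node 5→6
i=57 'c': node 6→7
i=58 'c': node 7→8  → match P1@[53:58]
i=59 'c': node 8→0 (fail-walked)
i=60 'c': node 0→0
i=61 'a': node 0→1
i=62 'a': node 1→4
i=63 'a': node 4→4 (fail-walked)
i=64 'b': node 4→5
i=65 'b': node 5→6
i=66 'c': node 6→7
i=67 'c': node 7→8  → match P1@[62:67]
i=68 'a': node 8→1 (fail-walked)
i=69 'b': node 1→2
i=70 'a': node 2→3  → match P0@[68:70]
i=71 'a': node 3→4 (fail-walked)
i=72 'a': node 4→4 (fail-walked)
i=73 'b': node 4→5
i=74 'b': node 5→6
i=75 'c': node 6→7
i=76 'c': node 7→8  → match P1@[71:76]
i=77 'b': node 8→0 (fail-walked)

Result: [[8,1],[14,1],[20,1],[28,1],[31,0],[34,0],[37,0],[41,0],[44,0],[46,0],[52,0],[58,1],[67,1],[70,0],[76,1]]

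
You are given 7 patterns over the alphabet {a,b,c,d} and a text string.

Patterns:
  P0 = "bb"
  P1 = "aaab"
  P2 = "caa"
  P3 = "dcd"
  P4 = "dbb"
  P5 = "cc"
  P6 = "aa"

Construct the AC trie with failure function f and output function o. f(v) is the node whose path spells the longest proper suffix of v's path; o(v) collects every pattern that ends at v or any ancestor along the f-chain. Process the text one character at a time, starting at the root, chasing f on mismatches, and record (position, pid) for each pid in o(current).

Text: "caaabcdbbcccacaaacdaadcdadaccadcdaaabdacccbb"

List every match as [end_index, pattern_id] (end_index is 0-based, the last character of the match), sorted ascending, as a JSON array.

Build automaton:
Trie (insert patterns):
  n0 'ε': a→3 b→1 c→7 d→10
  n1 'b': b→2
  n2 'bb': ·  ←P0
  n3 'a': a→4
  n4 'aa': a→5  ←P6
  n5 'aaa': b→6
  n6 'aaab': ·  ←P1
  n7 'c': a→8 c→15
  n8 'ca': a→9
  n9 'caa': ·  ←P2
  n10 'd': b→13 c→11
  n11 'dc': d→12
  n12 'dcd': ·  ←P3
  n13 'db': b→14
  n14 'dbb': ·  ←P4
  n15 'cc': ·  ←P5

BFS fail/out derivation:
  n1('b'): parent n0 fail=0; on 'b' 0 → fail=0;  out ∅∪∅=∅
  n3('a'): parent n0 fail=0; on 'a' 0 → fail=0;  out ∅∪∅=∅
  n7('c'): parent n0 fail=0; on 'c' 0 → fail=0;  out ∅∪∅=∅
  n10('d'): parent n0 fail=0; on 'd' 0 → fail=0;  out ∅∪∅=∅
  n2('bb'): parent n1 fail=0; on 'b' 0 → fail=1;  out {0}∪∅={0}
  n4('aa'): parent n3 fail=0; on 'a' 0 → fail=3;  out {6}∪∅={6}
  n8('ca'): parent n7 fail=0; on 'a' 0 → fail=3;  out ∅∪∅=∅
  n11('dc'): parent n10 fail=0; on 'c' 0 → fail=7;  out ∅∪∅=∅
  n13('db'): parent n10 fail=0; on 'b' 0 → fail=1;  out ∅∪∅=∅
  n15('cc'): parent n7 fail=0; on 'c' 0 → fail=7;  out {5}∪∅={5}
  n5('aaa'): parent n4 fail=3; on 'a' 3 → fail=4;  out ∅∪{6}={6}
  n9('caa'): parent n8 fail=3; on 'a' 3 → fail=4;  out {2}∪{6}={2,6}
  n12('dcd'): parent n11 fail=7; on 'd' 7→0 → fail=10;  out {3}∪∅={3}
  n14('dbb'): parent n13 fail=1; on 'b' 1 → fail=2;  out {4}∪{0}={0,4}
  n6('aaab'): parent n5 fail=4; on 'b' 4→3→0 → fail=1;  out {1}∪∅={1}

Scan:
[0] read 'c'  n0⇒n7
[1] read 'a'  n7⇒n8
[2] read 'a'  n8⇒n9  ** P2@[0:2],P6@[1:2]
[3] read 'a'  n9⇒n5 ·f  ** P6@[2:3]
[4] read 'b'  n5⇒n6  ** P1@[1:4]
[5] read 'c'  n6⇒n7 ·f
[6] read 'd'  n7⇒n10 ·f
[7] read 'b'  n10⇒n13
[8] read 'b'  n13⇒n14  ** P0@[7:8],P4@[6:8]
[9] read 'c'  n14⇒n7 ·f
[10] read 'c'  n7⇒n15  ** P5@[9:10]
[11] read 'c'  n15⇒n15 ·f  ** P5@[10:11]
[12] read 'a'  n15⇒n8 ·f
[13] read 'c'  n8⇒n7 ·f
[14] read 'a'  n7⇒n8
[15] read 'a'  n8⇒n9  ** P2@[13:15],P6@[14:15]
[16] read 'a'  n9⇒n5 ·f  ** P6@[15:16]
[17] read 'c'  n5⇒n7 ·f
[18] read 'd'  n7⇒n10 ·f
[19] read 'a'  n10⇒n3 ·f
[20] read 'a'  n3⇒n4  ** P6@[19:20]
[21] read 'd'  n4⇒n10 ·f
[22] read 'c'  n10⇒n11
[23] read 'd'  n11⇒n12  ** P3@[21:23]
[24] read 'a'  n12⇒n3 ·f
[25] read 'd'  n3⇒n10 ·f
[26] read 'a'  n10⇒n3 ·f
[27] read 'c'  n3⇒n7 ·f
[28] read 'c'  n7⇒n15  ** P5@[27:28]
[29] read 'a'  n15⇒n8 ·f
[30] read 'd'  n8⇒n10 ·f
[31] read 'c'  n10⇒n11
[32] read 'd'  n11⇒n12  ** P3@[30:32]
[33] read 'a'  n12⇒n3 ·f
[34] read 'a'  n3⇒n4  ** P6@[33:34]
[35] read 'a'  n4⇒n5  ** P6@[34:35]
[36] read 'b'  n5⇒n6  ** P1@[33:36]
[37] read 'd'  n6⇒n10 ·f
[38] read 'a'  n10⇒n3 ·f
[39] read 'c'  n3⇒n7 ·f
[40] read 'c'  n7⇒n15  ** P5@[39:40]
[41] read 'c'  n15⇒n15 ·f  ** P5@[40:41]
[42] read 'b'  n15⇒n1 ·f
[43] read 'b'  n1⇒n2  ** P0@[42:43]

All matches (sorted): [[2,2],[2,6],[3,6],[4,1],[8,0],[8,4],[10,5],[11,5],[15,2],[15,6],[16,6],[20,6],[23,3],[28,5],[32,3],[34,6],[35,6],[36,1],[40,5],[41,5],[43,0]]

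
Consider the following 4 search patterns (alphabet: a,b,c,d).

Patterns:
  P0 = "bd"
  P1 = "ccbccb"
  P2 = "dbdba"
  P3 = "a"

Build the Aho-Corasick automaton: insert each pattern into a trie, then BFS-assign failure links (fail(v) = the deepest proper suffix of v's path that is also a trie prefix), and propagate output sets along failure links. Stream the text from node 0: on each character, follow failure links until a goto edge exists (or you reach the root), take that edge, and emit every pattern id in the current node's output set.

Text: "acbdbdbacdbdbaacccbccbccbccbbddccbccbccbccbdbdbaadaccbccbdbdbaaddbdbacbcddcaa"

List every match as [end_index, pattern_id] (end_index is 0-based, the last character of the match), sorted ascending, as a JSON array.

Build:
Trie (insert patterns):
  0='ε' goto a→14 b→1 c→3 d→9
  1='b' goto d→2
  2='bd' goto ·  [P0 ends]
  3='c' goto c→4
  4='cc' goto b→5
  5='ccb' goto c→6
  6='ccbc' goto c→7
  7='ccbcc' goto b→8
  8='ccbccb' goto ·  [P1 ends]
  9='d' goto b→10
  10='db' goto d→11
  11='dbd' goto b→12
  12='dbdb' goto a→13
  13='dbdba' goto ·  [P2 ends]
  14='a' goto ·  [P3 ends]

Failure links (BFS by depth):
  n1('b'): parent n0 fail=0; on 'b' 0 → fail=0;  out ∅∪∅=∅
  n3('c'): parent n0 fail=0; on 'c' 0 → fail=0;  out ∅∪∅=∅
  n9('d'): parent n0 fail=0; on 'd' 0 → fail=0;  out ∅∪∅=∅
  n14('a'): parent n0 fail=0; on 'a' 0 → fail=0;  out {3}∪∅={3}
  n2('bd'): parent n1 fail=0; on 'd' 0 → fail=9;  out {0}∪∅={0}
  n4('cc'): parent n3 fail=0; on 'c' 0 → fail=3;  out ∅∪∅=∅
  n10('db'): parent n9 fail=0; on 'b' 0 → fail=1;  out ∅∪∅=∅
  n5('ccb'): parent n4 fail=3; on 'b' 3→0 → fail=1;  out ∅∪∅=∅
  n11('dbd'): parent n10 fail=1; on 'd' 1 → fail=2;  out ∅∪{0}={0}
  n6('ccbc'): parent n5 fail=1; on 'c' 1→0 → fail=3;  out ∅∪∅=∅
  n12('dbdb'): parent n11 fail=2; on 'b' 2→9 → fail=10;  out ∅∪∅=∅
  n7('ccbcc'): parent n6 fail=3; on 'c' 3 → fail=4;  out ∅∪∅=∅
  n13('dbdba'): parent n12 fail=10; on 'a' 10→1→0 → fail=14;  out {2}∪{3}={2,3}
  n8('ccbccb'): parent n7 fail=4; on 'b' 4 → fail=5;  out {1}∪∅={1}

Scan:
pos 0 'a': at 14  → match P3@[0:0]
pos 1 'c': at 3 ·f
pos 2 'b': at 1 ·f
pos 3 'd': at 2  → match P0@[2:3]
pos 4 'b': at 10 ·f
pos 5 'd': at 11  → match P0@[4:5]
pos 6 'b': at 12
pos 7 'a': at 13  → match P2@[3:7],P3@[7:7]
pos 8 'c': at 3 ·f
pos 9 'd': at 9 ·f
pos 10 'b': at 10
pos 11 'd': at 11  → match P0@[10:11]
pos 12 'b': at 12
pos 13 'a': at 13  → match P2@[9:13],P3@[13:13]
pos 14 'a': at 14 ·f  → match P3@[14:14]
pos 15 'c': at 3 ·f
pos 16 'c': at 4
pos 17 'c': at 4 ·f
pos 18 'b': at 5
pos 19 'c': at 6
pos 20 'c': at 7
pos 21 'b': at 8  → match P1@[16:21]
pos 22 'c': at 6 ·f
pos 23 'c': at 7
pos 24 'b': at 8  → match P1@[19:24]
pos 25 'c': at 6 ·f
pos 26 'c': at 7
pos 27 'b': at 8  → match P1@[22:27]
pos 28 'b': at 1 ·f
pos 29 'd': at 2  → match P0@[28:29]
pos 30 'd': at 9 ·f
pos 31 'c': at 3 ·f
pos 32 'c': at 4
pos 33 'b': at 5
pos 34 'c': at 6
pos 35 'c': at 7
pos 36 'b': at 8  → match P1@[31:36]
pos 37 'c': at 6 ·f
pos 38 'c': at 7
pos 39 'b': at 8  → match P1@[34:39]
pos 40 'c': at 6 ·f
pos 41 'c': at 7
pos 42 'b': at 8  → match P1@[37:42]
pos 43 'd': at 2 ·f  → match P0@[42:43]
pos 44 'b': at 10 ·f
pos 45 'd': at 11  → match P0@[44:45]
pos 46 'b': at 12
pos 47 'a': at 13  → match P2@[43:47],P3@[47:47]
pos 48 'a': at 14 ·f  → match P3@[48:48]
pos 49 'd': at 9 ·f
pos 50 'a': at 14 ·f  → match P3@[50:50]
pos 51 'c': at 3 ·f
pos 52 'c': at 4
pos 53 'b': at 5
pos 54 'c': at 6
pos 55 'c': at 7
pos 56 'b': at 8  → match P1@[51:56]
pos 57 'd': at 2 ·f  → match P0@[56:57]
pos 58 'b': at 10 ·f
pos 59 'd': at 11  → match P0@[58:59]
pos 60 'b': at 12
pos 61 'a': at 13  → match P2@[57:61],P3@[61:61]
pos 62 'a': at 14 ·f  → match P3@[62:62]
pos 63 'd': at 9 ·f
pos 64 'd': at 9 ·f
pos 65 'b': at 10
pos 66 'd': at 11  → match P0@[65:66]
pos 67 'b': at 12
pos 68 'a': at 13  → match P2@[64:68],P3@[68:68]
pos 69 'c': at 3 ·f
pos 70 'b': at 1 ·f
pos 71 'c': at 3 ·f
pos 72 'd': at 9 ·f
pos 73 'd': at 9 ·f
pos 74 'c': at 3 ·f
pos 75 'a': at 14 ·f  → match P3@[75:75]
pos 76 'a': at 14 ·f  → match P3@[76:76]

Result: [[0,3],[3,0],[5,0],[7,2],[7,3],[11,0],[13,2],[13,3],[14,3],[21,1],[24,1],[27,1],[29,0],[36,1],[39,1],[42,1],[43,0],[45,0],[47,2],[47,3],[48,3],[50,3],[56,1],[57,0],[59,0],[61,2],[61,3],[62,3],[66,0],[68,2],[68,3],[75,3],[76,3]]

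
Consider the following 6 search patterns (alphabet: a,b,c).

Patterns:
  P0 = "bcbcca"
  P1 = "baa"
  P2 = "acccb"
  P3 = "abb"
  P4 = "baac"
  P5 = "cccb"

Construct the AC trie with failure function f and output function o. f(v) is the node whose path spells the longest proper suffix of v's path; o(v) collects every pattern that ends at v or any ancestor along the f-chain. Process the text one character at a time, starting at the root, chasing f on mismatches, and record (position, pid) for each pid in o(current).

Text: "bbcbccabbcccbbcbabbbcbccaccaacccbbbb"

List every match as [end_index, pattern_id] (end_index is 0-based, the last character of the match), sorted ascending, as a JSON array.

Build:
Trie (insert patterns):
  0='ε' goto a→9 b→1 c→17
  1='b' goto a→7 c→2
  2='bc' goto b→3
  3='bcb' goto c→4
  4='bcbc' goto c→5
  5='bcbcc' goto a→6
  6='bcbcca' goto ·  ←P0
  7='ba' goto a→8
  8='baa' goto c→16  ←P1
  9='a' goto b→14 c→10
  10='ac' goto c→11
  11='acc' goto c→12
  12='accc' goto b→13
  13='acccb' goto ·  ←P2
  14='ab' goto b→15
  15='abb' goto ·  ←P3
  16='baac' goto ·  ←P4
  17='c' goto c→18
  18='cc' goto c→19
  19='ccc' goto b→20
  20='cccb' goto ·  ←P5

BFS fail/out derivation:
  n1('b'): parent n0 fail=0; on 'b' 0 → fail=0;  out ∅∪∅=∅
  n9('a'): parent n0 fail=0; on 'a' 0 → fail=0;  out ∅∪∅=∅
  n17('c'): parent n0 fail=0; on 'c' 0 → fail=0;  out ∅∪∅=∅
  n2('bc'): parent n1 fail=0; on 'c' 0 → fail=17;  out ∅∪∅=∅
  n7('ba'): parent n1 fail=0; on 'a' 0 → fail=9;  out ∅∪∅=∅
  n10('ac'): parent n9 fail=0; on 'c' 0 → fail=17;  out ∅∪∅=∅
  n14('ab'): parent n9 fail=0; on 'b' 0 → fail=1;  out ∅∪∅=∅
  n18('cc'): parent n17 fail=0; on 'c' 0 → fail=17;  out ∅∪∅=∅
  n3('bcb'): parent n2 fail=17; on 'b' 17→0 → fail=1;  out ∅∪∅=∅
  n8('baa'): parent n7 fail=9; on 'a' 9→0 → fail=9;  out {1}∪∅={1}
  n11('acc'): parent n10 fail=17; on 'c' 17 → fail=18;  out ∅∪∅=∅
  n15('abb'): parent n14 fail=1; on 'b' 1→0 → fail=1;  out {3}∪∅={3}
  n19('ccc'): parent n18 fail=17; on 'c' 17 → fail=18;  out ∅∪∅=∅
  n4('bcbc'): parent n3 fail=1; on 'c' 1 → fail=2;  out ∅∪∅=∅
  n12('accc'): parent n11 fail=18; on 'c' 18 → fail=19;  out ∅∪∅=∅
  n16('baac'): parent n8 fail=9; on 'c' 9 → fail=10;  out {4}∪∅={4}
  n20('cccb'): parent n19 fail=18; on 'b' 18→17→0 → fail=1;  out {5}∪∅={5}
  n5('bcbcc'): parent n4 fail=2; on 'c' 2→17 → fail=18;  out ∅∪∅=∅
  n13('acccb'): parent n12 fail=19; on 'b' 19 → fail=20;  out {2}∪{5}={2,5}
  n6('bcbcca'): parent n5 fail=18; on 'a' 18→17→0 → fail=9;  out {0}∪∅={0}

Run:
[0] read 'b'  n0⇒n1
[1] read 'b'  n1⇒n1 (via fail)
[2] read 'c'  n1⇒n2
[3] read 'b'  n2⇒n3
[4] read 'c'  n3⇒n4
[5] read 'c'  n4⇒n5
[6] read 'a'  n5⇒n6  emit P0@[1:6]
[7] read 'b'  n6⇒n14 (via fail)
[8] read 'b'  n14⇒n15  emit P3@[6:8]
[9] read 'c'  n15⇒n2 (via fail)
[10] read 'c'  n2⇒n18 (via fail)
[11] read 'c'  n18⇒n19
[12] read 'b'  n19⇒n20  emit P5@[9:12]
[13] read 'b'  n20⇒n1 (via fail)
[14] read 'c'  n1⇒n2
[15] read 'b'  n2⇒n3
[16] read 'a'  n3⇒n7 (via fail)
[17] read 'b'  n7⇒n14 (via fail)
[18] read 'b'  n14⇒n15  emit P3@[16:18]
[19] read 'b'  n15⇒n1 (via fail)
[20] read 'c'  n1⇒n2
[21] read 'b'  n2⇒n3
[22] read 'c'  n3⇒n4
[23] read 'c'  n4⇒n5
[24] read 'a'  n5⇒n6  emit P0@[19:24]
[25] read 'c'  n6⇒n10 (via fail)
[26] read 'c'  n10⇒n11
[27] read 'a'  n11⇒n9 (via fail)
[28] read 'a'  n9⇒n9 (via fail)
[29] read 'c'  n9⇒n10
[30] read 'c'  n10⇒n11
[31] read 'c'  n11⇒n12
[32] read 'b'  n12⇒n13  emit P2@[28:32],P5@[29:32]
[33] read 'b'  n13⇒n1 (via fail)
[34] read 'b'  n1⇒n1 (via fail)
[35] read 'b'  n1⇒n1 (via fail)

All matches (sorted): [[6,0],[8,3],[12,5],[18,3],[24,0],[32,2],[32,5]]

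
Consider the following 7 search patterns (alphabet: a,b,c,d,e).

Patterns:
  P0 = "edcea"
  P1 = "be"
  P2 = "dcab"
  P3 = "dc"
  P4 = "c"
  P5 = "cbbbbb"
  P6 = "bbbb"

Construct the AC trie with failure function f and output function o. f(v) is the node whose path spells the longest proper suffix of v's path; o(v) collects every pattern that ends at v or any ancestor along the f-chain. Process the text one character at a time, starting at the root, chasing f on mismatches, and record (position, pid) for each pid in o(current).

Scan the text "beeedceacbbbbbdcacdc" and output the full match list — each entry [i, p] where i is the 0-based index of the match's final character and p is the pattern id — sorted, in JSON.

Build:
Trie nodes:
  n0 'ε': b→6 c→12 d→8 e→1
  n1 'e': d→2
  n2 'ed': c→3
  n3 'edc': e→4
  n4 'edce': a→5
  n5 'edcea': ·  ←P0
  n6 'b': b→18 e→7
  n7 'be': ·  ←P1
  n8 'd': c→9
  n9 'dc': a→10  ←P3
  n10 'dca': b→11
  n11 'dcab': ·  ←P2
  n12 'c': b→13  ←P4
  n13 'cb': b→14
  n14 'cbb': b→15
  n15 'cbbb': b→16
  n16 'cbbbb': b→17
  n17 'cbbbbb': ·  ←P5
  n18 'bb': b→19
  n19 'bbb': b→20
  n20 'bbbb': ·  ←P6

BFS fail/out derivation:
  fail(1) 'e': from fail(0)=0 chase 'e': 0 ⇒ 0;  out=∅∪out(0)=∅
  fail(6) 'b': from fail(0)=0 chase 'b': 0 ⇒ 0;  out=∅∪out(0)=∅
  fail(8) 'd': from fail(0)=0 chase 'd': 0 ⇒ 0;  out=∅∪out(0)=∅
  fail(12) 'c': from fail(0)=0 chase 'c': 0 ⇒ 0;  out={4}∪out(0)={4}
  fail(2) 'ed': from fail(1)=0 chase 'd': 0 ⇒ 8;  out=∅∪out(8)=∅
  fail(7) 'be': from fail(6)=0 chase 'e': 0 ⇒ 1;  out={1}∪out(1)={1}
  fail(9) 'dc': from fail(8)=0 chase 'c': 0 ⇒ 12;  out={3}∪out(12)={3,4}
  fail(13) 'cb': from fail(12)=0 chase 'b': 0 ⇒ 6;  out=∅∪out(6)=∅
  fail(18) 'bb': from fail(6)=0 chase 'b': 0 ⇒ 6;  out=∅∪out(6)=∅
  fail(3) 'edc': from fail(2)=8 chase 'c': 8 ⇒ 9;  out=∅∪out(9)={3,4}
  fail(10) 'dca': from fail(9)=12 chase 'a': 12→0 ⇒ 0;  out=∅∪out(0)=∅
  fail(14) 'cbb': from fail(13)=6 chase 'b': 6 ⇒ 18;  out=∅∪out(18)=∅
  fail(19) 'bbb': from fail(18)=6 chase 'b': 6 ⇒ 18;  out=∅∪out(18)=∅
  fail(4) 'edce': from fail(3)=9 chase 'e': 9→12→0 ⇒ 1;  out=∅∪out(1)=∅
  fail(11) 'dcab': from fail(10)=0 chase 'b': 0 ⇒ 6;  out={2}∪out(6)={2}
  fail(15) 'cbbb': from fail(14)=18 chase 'b': 18 ⇒ 19;  out=∅∪out(19)=∅
  fail(20) 'bbbb': from fail(19)=18 chase 'b': 18 ⇒ 19;  out={6}∪out(19)={6}
  fail(5) 'edcea': from fail(4)=1 chase 'a': 1→0 ⇒ 0;  out={0}∪out(0)={0}
  fail(16) 'cbbbb': from fail(15)=19 chase 'b': 19 ⇒ 20;  out=∅∪out(20)={6}
  fail(17) 'cbbbbb': from fail(16)=20 chase 'b': 20→19 ⇒ 20;  out={5}∪out(20)={5,6}

Scan:
i=0 'b': node 0→6
i=1 'e': node 6→7  ** P1@[0:1]
i=2 'e': node 7→1 (via fail)
i=3 'e': node 1→1 (via fail)
i=4 'd': node 1→2
i=5 'c': node 2→3  ** P3@[4:5],P4@[5:5]
i=6 'e': node 3→4
i=7 'a': node 4→5  ** P0@[3:7]
i=8 'c': node 5→12 (via fail)  ** P4@[8:8]
i=9 'b': node 12→13
i=10 'b': node 13→14
i=11 'b': node 14→15
i=12 'b': node 15→16  ** P6@[9:12]
i=13 'b': node 16→17  ** P5@[8:13],P6@[10:13]
i=14 'd': node 17→8 (via fail)
i=15 'c': node 8→9  ** P3@[14:15],P4@[15:15]
i=16 'a': node 9→10
i=17 'c': node 10→12 (via fail)  ** P4@[17:17]
i=18 'd': node 12→8 (via fail)
i=19 'c': node 8→9  ** P3@[18:19],P4@[19:19]

All matches (sorted): [[1,1],[5,3],[5,4],[7,0],[8,4],[12,6],[13,5],[13,6],[15,3],[15,4],[17,4],[19,3],[19,4]]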